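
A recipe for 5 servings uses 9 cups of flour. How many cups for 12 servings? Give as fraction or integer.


Original: 9 cups for 5 servings
Target servings = 12
Scaling factor = 12/5
New amount = 9 * 12/5
= 108/5
= 108/5 cups

108/5


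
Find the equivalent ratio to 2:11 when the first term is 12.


Original ratio: 2:11
First term target: 12
Scale factor = 12 / 2 = 6
Multiply second term: 11 * 6 = 66
Equivalent ratio = 12:66

12:66


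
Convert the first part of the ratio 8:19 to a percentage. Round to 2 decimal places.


Total parts = 8 + 19 = 27
First part fraction = 8/27
Percentage = (8/27) * 100
= 0.296296 * 100
= 29.63%

29.63


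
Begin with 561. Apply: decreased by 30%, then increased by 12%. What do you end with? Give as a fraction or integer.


Start: 561
Step 1: decrease by 30% => multiply by 70/100
  561 * 70/100 = 3927/10
Step 2: increase by 12% => multiply by 112/100
  3927/10 * 112/100 = 54978/125
Final value = 54978/125

54978/125


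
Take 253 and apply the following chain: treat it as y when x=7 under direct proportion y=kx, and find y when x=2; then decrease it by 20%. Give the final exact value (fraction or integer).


Start with 253.
Step 1: Direct prop: k = (253)/7; new y = k*2 = 253*2/7 = 506/7
Step 2: Decrease by 20%: 506/7 * 80/100 = 2024/35
Final result = 2024/35

2024/35


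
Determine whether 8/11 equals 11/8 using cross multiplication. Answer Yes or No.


Cross multiply to check 8/11 = 11/8
Left cross product: 8 * 8 = 64
Right cross product: 11 * 11 = 121
64 != 121
Not equal, so proportions differ => No

No


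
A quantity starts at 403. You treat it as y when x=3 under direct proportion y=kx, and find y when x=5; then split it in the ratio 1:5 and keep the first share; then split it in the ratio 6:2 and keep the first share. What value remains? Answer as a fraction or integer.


Start with 403.
Step 1: Direct prop: k = (403)/3; new y = k*5 = 403*5/3 = 2015/3
Step 2: Split 1:5, first share = 2015/3 * 1/6 = 2015/18
Step 3: Split 6:2, first share = 2015/18 * 6/8 = 2015/24
Final result = 2015/24

2015/24


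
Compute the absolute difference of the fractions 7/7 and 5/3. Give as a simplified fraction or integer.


Simplify: 7/7 = 1 and 5/3 = 5/3
Find common denominator: LCD = 3
Convert: 3/3 and 5/3
Difference = |3 - 5|/3 = 2/3
Simplified = 2/3

2/3


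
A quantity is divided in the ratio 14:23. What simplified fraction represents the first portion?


Total parts = 14 + 23 = 37
First part fraction = 14/37
Simplify: 14/37 = 14/37

14/37


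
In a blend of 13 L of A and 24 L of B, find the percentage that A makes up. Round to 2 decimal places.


Volume of A = 13 L
Volume of B = 24 L
Total volume = 13 + 24 = 37 L
Percentage of A = (13/37) * 100
= 35.14%

35.14


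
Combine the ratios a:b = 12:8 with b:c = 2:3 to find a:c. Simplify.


Given a:b = 12:8 and b:c = 2:3
Make b consistent. Multiply first ratio by 2: a:b = 24:16
Multiply second ratio by 8: b:c = 16:24
Now b = 16 in both, so a:b:c = 24:16:24
Therefore a:c = 24:24
Simplify by GCD: a:c = 1:1

1:1


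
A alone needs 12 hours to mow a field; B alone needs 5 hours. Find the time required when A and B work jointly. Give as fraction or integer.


Rate of A = 1/12 job per hour
Rate of B = 1/5 job per hour
Combined rate = 1/12 + 1/5
Find common denominator: (5 + 12)/(12*5) = 17/60
Combined rate = 17/60 job per hour
Time together = 1 / (17/60) = 60/17 hours

60/17


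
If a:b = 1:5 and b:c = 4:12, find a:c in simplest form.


Given a:b = 1:5 and b:c = 4:12
Make b consistent. Multiply first ratio by 4: a:b = 4:20
Multiply second ratio by 5: b:c = 20:60
Now b = 20 in both, so a:b:c = 4:20:60
Therefore a:c = 4:60
Simplify by GCD: a:c = 1:15

1:15


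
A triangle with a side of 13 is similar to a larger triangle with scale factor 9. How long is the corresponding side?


Similar triangles have proportional sides
Scale factor = 9
Smaller side = 13
Corresponding larger side = 13 * 9
= 117

117


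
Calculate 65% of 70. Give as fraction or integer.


Compute 65% of 70
Convert percentage: 65% = 65/100
Multiply: 70 * 65/100
= 4550/100
= 91/2

91/2


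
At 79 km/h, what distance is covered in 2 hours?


Using distance = speed * time
Speed = 79 km/h
Time = 2 hours
Distance = 79 * 2
= 158 km

158


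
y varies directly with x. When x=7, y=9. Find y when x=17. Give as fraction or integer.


Direct proportion: y = kx
Find k: k = 9/7 = 9/7
Compute y at x=17: y = 9/7 * 17
y = 153/7

153/7


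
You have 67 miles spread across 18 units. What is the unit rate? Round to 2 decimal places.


Total miles = 67
Number of units = 18
Unit rate = 67 / 18
= 3.72 miles per unit

3.72


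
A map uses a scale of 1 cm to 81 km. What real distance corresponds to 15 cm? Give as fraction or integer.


Map scale: 1 cm = 81 km
Measured distance on map = 15 cm
Set up proportion: 15 * 81 / 1
= 1215 / 1
= 1215 km

1215


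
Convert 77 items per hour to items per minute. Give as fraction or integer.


Converting from per hour to per minute
Rate = 77 items per hour
Divide by 60: 77/60
= 77/60 items per minute

77/60


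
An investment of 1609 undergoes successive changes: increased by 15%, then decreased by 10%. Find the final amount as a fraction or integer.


Start: 1609
Step 1: increase by 15% => multiply by 115/100
  1609 * 115/100 = 37007/20
Step 2: decrease by 10% => multiply by 90/100
  37007/20 * 90/100 = 333063/200
Final value = 333063/200

333063/200


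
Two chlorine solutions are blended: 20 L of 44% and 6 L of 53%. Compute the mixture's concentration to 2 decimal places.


Solute in mixture 1 = 44% of 20 L = 20*44/100 = 44/5 L
Solute in mixture 2 = 53% of 6 L = 6*53/100 = 159/50 L
Total solute = 44/5 + 159/50 = 599/50 L
Total volume = 20 + 6 = 26 L
Final concentration = 599/50/26 * 100 = 46.08%

46.08


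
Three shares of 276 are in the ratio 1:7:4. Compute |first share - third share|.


Total parts = 1 + 7 + 4 = 12
Value per part = 276 / 12 = 23
Shares: 1*23=23, 7*23=161, 4*23=92
First share = 23, third share = 92
Difference = |23 - 92| = 69

69


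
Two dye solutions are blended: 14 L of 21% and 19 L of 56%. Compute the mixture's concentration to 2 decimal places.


Solute in mixture 1 = 21% of 14 L = 14*21/100 = 147/50 L
Solute in mixture 2 = 56% of 19 L = 19*56/100 = 266/25 L
Total solute = 147/50 + 266/25 = 679/50 L
Total volume = 14 + 19 = 33 L
Final concentration = 679/50/33 * 100 = 41.15%

41.15


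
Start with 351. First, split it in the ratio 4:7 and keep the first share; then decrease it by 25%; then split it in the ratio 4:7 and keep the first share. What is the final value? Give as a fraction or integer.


Start with 351.
Step 1: Split 4:7, first share = 351 * 4/11 = 1404/11
Step 2: Decrease by 25%: 1404/11 * 75/100 = 1053/11
Step 3: Split 4:7, first share = 1053/11 * 4/11 = 4212/121
Final result = 4212/121

4212/121


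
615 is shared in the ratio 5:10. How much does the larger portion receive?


Total parts = 5 + 10 = 15
Value per part = 615 / 15 = 41
First share = 5 * 41 = 205
Second share = 10 * 41 = 410
Larger share = 410

410


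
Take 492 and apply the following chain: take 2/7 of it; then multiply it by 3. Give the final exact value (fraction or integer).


Start with 492.
Step 1: Take 2/7: 492 * 2/7 = 984/7
Step 2: Multiply by 3: 984/7 * 3 = 2952/7
Final result = 2952/7

2952/7


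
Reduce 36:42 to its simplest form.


Find GCD(36, 42)
GCD = 6
Divide both by 6: 36/6 = 6, 42/6 = 7
Simplified ratio = 6:7

6:7


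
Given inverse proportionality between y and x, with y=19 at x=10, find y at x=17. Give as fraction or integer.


Inverse proportion: y = k/x
Find k: k = 10 * 19 = 190
Compute y at x=17: y = 190/17
y = 190/17

190/17


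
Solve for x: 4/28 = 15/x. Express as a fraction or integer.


Setting up: 4/28 = 15/x
Cross multiply: 4 * x = 28 * 15
4x = 420
x = 420/4
x = 105

105


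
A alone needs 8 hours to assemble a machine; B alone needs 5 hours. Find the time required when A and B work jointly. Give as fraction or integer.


Rate of A = 1/8 job per hour
Rate of B = 1/5 job per hour
Combined rate = 1/8 + 1/5
Find common denominator: (5 + 8)/(8*5) = 13/40
Combined rate = 13/40 job per hour
Time together = 1 / (13/40) = 40/13 hours

40/13


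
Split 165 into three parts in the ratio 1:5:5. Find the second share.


Ratio = 1:5:5
Total parts = 1 + 5 + 5 = 11
Value per part = 165 / 11 = 15
First share = 1 * 15 = 15
Middle share = 5 * 15 = 75
Third share = 5 * 15 = 75

75


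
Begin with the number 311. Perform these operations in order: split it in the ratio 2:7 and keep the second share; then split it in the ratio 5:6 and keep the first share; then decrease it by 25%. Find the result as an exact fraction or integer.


Start with 311.
Step 1: Split 2:7, second share = 311 * 7/9 = 2177/9
Step 2: Split 5:6, first share = 2177/9 * 5/11 = 10885/99
Step 3: Decrease by 25%: 10885/99 * 75/100 = 10885/132
Final result = 10885/132

10885/132


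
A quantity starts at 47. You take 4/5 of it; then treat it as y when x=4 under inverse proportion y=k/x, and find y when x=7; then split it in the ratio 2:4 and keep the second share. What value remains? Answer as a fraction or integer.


Start with 47.
Step 1: Take 4/5: 47 * 4/5 = 188/5
Step 2: Inverse prop: k = (188/5)*4; new y = k/7 = 188/5*4/7 = 752/35
Step 3: Split 2:4, second share = 752/35 * 4/6 = 1504/105
Final result = 1504/105

1504/105


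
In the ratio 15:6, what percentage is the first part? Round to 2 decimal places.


Total parts = 15 + 6 = 21
First part fraction = 15/21
Percentage = (15/21) * 100
= 0.714286 * 100
= 71.43%

71.43


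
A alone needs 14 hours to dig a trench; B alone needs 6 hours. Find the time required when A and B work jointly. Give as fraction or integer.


Rate of A = 1/14 job per hour
Rate of B = 1/6 job per hour
Combined rate = 1/14 + 1/6
Find common denominator: (6 + 14)/(14*6) = 20/84
Combined rate = 5/21 job per hour
Time together = 1 / (5/21) = 21/5 hours

21/5


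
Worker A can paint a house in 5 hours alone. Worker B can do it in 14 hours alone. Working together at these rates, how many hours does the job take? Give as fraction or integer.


Rate of A = 1/5 job per hour
Rate of B = 1/14 job per hour
Combined rate = 1/5 + 1/14
Find common denominator: (14 + 5)/(5*14) = 19/70
Combined rate = 19/70 job per hour
Time together = 1 / (19/70) = 70/19 hours

70/19


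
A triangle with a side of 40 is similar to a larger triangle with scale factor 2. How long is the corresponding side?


Similar triangles have proportional sides
Scale factor = 2
Smaller side = 40
Corresponding larger side = 40 * 2
= 80

80


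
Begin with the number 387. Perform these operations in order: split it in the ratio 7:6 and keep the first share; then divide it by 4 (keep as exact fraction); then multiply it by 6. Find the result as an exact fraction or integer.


Start with 387.
Step 1: Split 7:6, first share = 387 * 7/13 = 2709/13
Step 2: Divide by 4: 2709/13 / 4 = 2709/52
Step 3: Multiply by 6: 2709/52 * 6 = 8127/26
Final result = 8127/26

8127/26


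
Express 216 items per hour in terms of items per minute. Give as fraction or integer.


Converting from per hour to per minute
Rate = 216 items per hour
Divide by 60: 216/60
= 18/5 items per minute

18/5


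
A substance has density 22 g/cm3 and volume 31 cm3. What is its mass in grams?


Using mass = density * volume
Density = 22 g/cm3
Volume = 31 cm3
Mass = 22 * 31
= 682 g

682


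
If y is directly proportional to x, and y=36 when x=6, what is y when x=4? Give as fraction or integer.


Direct proportion: y = kx
Find k: k = 36/6 = 6
Compute y at x=4: y = 6 * 4
y = 24

24


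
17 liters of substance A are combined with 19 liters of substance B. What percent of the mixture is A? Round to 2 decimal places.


Volume of A = 17 L
Volume of B = 19 L
Total volume = 17 + 19 = 36 L
Percentage of A = (17/36) * 100
= 47.22%

47.22


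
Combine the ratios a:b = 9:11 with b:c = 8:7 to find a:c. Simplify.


Given a:b = 9:11 and b:c = 8:7
Make b consistent. Multiply first ratio by 8: a:b = 72:88
Multiply second ratio by 11: b:c = 88:77
Now b = 88 in both, so a:b:c = 72:88:77
Therefore a:c = 72:77
Simplify by GCD: a:c = 72:77

72:77


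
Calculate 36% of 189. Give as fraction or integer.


Compute 36% of 189
Convert percentage: 36% = 36/100
Multiply: 189 * 36/100
= 6804/100
= 1701/25

1701/25


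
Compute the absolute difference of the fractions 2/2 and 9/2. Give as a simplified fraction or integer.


Simplify: 2/2 = 1 and 9/2 = 9/2
Find common denominator: LCD = 2
Convert: 2/2 and 9/2
Difference = |2 - 9|/2 = 7/2
Simplified = 7/2

7/2


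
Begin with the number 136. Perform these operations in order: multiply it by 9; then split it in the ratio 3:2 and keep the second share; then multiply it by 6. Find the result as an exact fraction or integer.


Start with 136.
Step 1: Multiply by 9: 136 * 9 = 1224
Step 2: Split 3:2, second share = 1224 * 2/5 = 2448/5
Step 3: Multiply by 6: 2448/5 * 6 = 14688/5
Final result = 14688/5

14688/5


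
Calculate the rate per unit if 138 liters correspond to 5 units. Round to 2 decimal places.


Total liters = 138
Number of units = 5
Unit rate = 138 / 5
= 27.60 liters per unit

27.60


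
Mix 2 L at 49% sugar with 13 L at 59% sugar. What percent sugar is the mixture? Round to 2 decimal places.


Solute in mixture 1 = 49% of 2 L = 2*49/100 = 49/50 L
Solute in mixture 2 = 59% of 13 L = 13*59/100 = 767/100 L
Total solute = 49/50 + 767/100 = 173/20 L
Total volume = 2 + 13 = 15 L
Final concentration = 173/20/15 * 100 = 57.67%

57.67


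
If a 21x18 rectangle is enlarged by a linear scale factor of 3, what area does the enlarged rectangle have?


Original dimensions: 21 x 18
Enlargement factor = 3
New width = 21 * 3 = 63
New height = 18 * 3 = 54
New area = 63 * 54 = 3402

3402


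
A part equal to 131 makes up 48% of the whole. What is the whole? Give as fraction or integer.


Given: 131 is 48% of the whole
Set up: 131 = 48/100 * whole
whole = 131 * 100 / 48
whole = 13100 / 48
whole = 3275/12

3275/12


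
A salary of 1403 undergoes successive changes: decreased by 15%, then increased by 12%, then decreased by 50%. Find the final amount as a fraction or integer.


Start: 1403
Step 1: decrease by 15% => multiply by 85/100
  1403 * 85/100 = 23851/20
Step 2: increase by 12% => multiply by 112/100
  23851/20 * 112/100 = 166957/125
Step 3: decrease by 50% => multiply by 50/100
  166957/125 * 50/100 = 166957/250
Final value = 166957/250

166957/250


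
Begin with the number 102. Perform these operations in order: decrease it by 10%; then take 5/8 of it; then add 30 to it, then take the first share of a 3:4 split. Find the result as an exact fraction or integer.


Start with 102.
Step 1: Decrease by 10%: 102 * 90/100 = 459/5
Step 2: Take 5/8: 459/5 * 5/8 = 459/8
Step 3: Add 30: 459/8+30=699/8; split 3:4 first = 699/8*3/7 = 2097/56
Final result = 2097/56

2097/56


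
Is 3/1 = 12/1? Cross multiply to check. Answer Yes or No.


Cross multiply to check 3/1 = 12/1
Left cross product: 3 * 1 = 3
Right cross product: 1 * 12 = 12
3 != 12
Not equal, so proportions differ => No

No


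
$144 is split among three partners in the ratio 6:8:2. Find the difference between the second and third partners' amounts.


Total parts = 6 + 8 + 2 = 16
Value per part = 144 / 16 = 9
Shares: 6*9=54, 8*9=72, 2*9=18
Second share = 72, third share = 18
Difference = |72 - 18| = 54

54


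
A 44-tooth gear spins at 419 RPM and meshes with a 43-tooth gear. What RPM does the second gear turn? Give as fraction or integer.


Gear ratio: teeth_A * RPM_A = teeth_B * RPM_B
44 * 419 = 43 * RPM_B
18436 = 43 * RPM_B
RPM_B = 18436 / 43
RPM_B = 18436/43

18436/43


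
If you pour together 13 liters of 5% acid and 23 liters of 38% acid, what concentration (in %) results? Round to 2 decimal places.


Solute in mixture 1 = 5% of 13 L = 13*5/100 = 13/20 L
Solute in mixture 2 = 38% of 23 L = 23*38/100 = 437/50 L
Total solute = 13/20 + 437/50 = 939/100 L
Total volume = 13 + 23 = 36 L
Final concentration = 939/100/36 * 100 = 26.08%

26.08


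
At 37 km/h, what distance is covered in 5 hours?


Using distance = speed * time
Speed = 37 km/h
Time = 5 hours
Distance = 37 * 5
= 185 km

185


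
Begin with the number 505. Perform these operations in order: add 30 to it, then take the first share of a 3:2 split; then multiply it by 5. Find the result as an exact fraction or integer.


Start with 505.
Step 1: Add 30: 505+30=535; split 3:2 first = 535*3/5 = 321
Step 2: Multiply by 5: 321 * 5 = 1605
Final result = 1605

1605


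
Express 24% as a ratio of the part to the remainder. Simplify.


Part = 24%, Remainder = 76%
Ratio = 24:76
GCD(24, 76) = 4
Simplify: 6:19 = 6:19

6:19


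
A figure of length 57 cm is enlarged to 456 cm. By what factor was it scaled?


Original length = 57 cm
Scaled length = 456 cm
Scale factor = 456 / 57
= 8

8


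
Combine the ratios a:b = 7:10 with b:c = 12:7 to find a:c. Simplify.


Given a:b = 7:10 and b:c = 12:7
Make b consistent. Multiply first ratio by 12: a:b = 84:120
Multiply second ratio by 10: b:c = 120:70
Now b = 120 in both, so a:b:c = 84:120:70
Therefore a:c = 84:70
Simplify by GCD: a:c = 6:5

6:5


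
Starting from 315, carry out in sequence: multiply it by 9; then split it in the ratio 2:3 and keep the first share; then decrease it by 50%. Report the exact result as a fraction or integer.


Start with 315.
Step 1: Multiply by 9: 315 * 9 = 2835
Step 2: Split 2:3, first share = 2835 * 2/5 = 1134
Step 3: Decrease by 50%: 1134 * 50/100 = 567
Final result = 567

567


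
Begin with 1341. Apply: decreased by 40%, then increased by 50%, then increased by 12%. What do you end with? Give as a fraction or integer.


Start: 1341
Step 1: decrease by 40% => multiply by 60/100
  1341 * 60/100 = 4023/5
Step 2: increase by 50% => multiply by 150/100
  4023/5 * 150/100 = 12069/10
Step 3: increase by 12% => multiply by 112/100
  12069/10 * 112/100 = 168966/125
Final value = 168966/125

168966/125


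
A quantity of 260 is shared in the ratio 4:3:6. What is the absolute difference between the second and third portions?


Total parts = 4 + 3 + 6 = 13
Value per part = 260 / 13 = 20
Shares: 4*20=80, 3*20=60, 6*20=120
Second share = 60, third share = 120
Difference = |60 - 120| = 60

60


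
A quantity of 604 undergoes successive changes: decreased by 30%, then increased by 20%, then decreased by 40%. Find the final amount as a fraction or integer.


Start: 604
Step 1: decrease by 30% => multiply by 70/100
  604 * 70/100 = 2114/5
Step 2: increase by 20% => multiply by 120/100
  2114/5 * 120/100 = 12684/25
Step 3: decrease by 40% => multiply by 60/100
  12684/25 * 60/100 = 38052/125
Final value = 38052/125

38052/125


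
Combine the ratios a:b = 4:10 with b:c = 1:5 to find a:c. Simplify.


Given a:b = 4:10 and b:c = 1:5
Make b consistent. Multiply first ratio by 1: a:b = 4:10
Multiply second ratio by 10: b:c = 10:50
Now b = 10 in both, so a:b:c = 4:10:50
Therefore a:c = 4:50
Simplify by GCD: a:c = 2:25

2:25


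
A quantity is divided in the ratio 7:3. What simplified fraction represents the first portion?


Total parts = 7 + 3 = 10
First part fraction = 7/10
Simplify: 7/10 = 7/10

7/10


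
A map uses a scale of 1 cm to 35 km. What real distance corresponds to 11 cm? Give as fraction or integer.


Map scale: 1 cm = 35 km
Measured distance on map = 11 cm
Set up proportion: 11 * 35 / 1
= 385 / 1
= 385 km

385


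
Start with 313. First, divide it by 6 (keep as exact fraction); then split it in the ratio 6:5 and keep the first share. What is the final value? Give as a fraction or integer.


Start with 313.
Step 1: Divide by 6: 313 / 6 = 313/6
Step 2: Split 6:5, first share = 313/6 * 6/11 = 313/11
Final result = 313/11

313/11


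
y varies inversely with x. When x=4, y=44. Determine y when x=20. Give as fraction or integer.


Inverse proportion: y = k/x
Find k: k = 4 * 44 = 176
Compute y at x=20: y = 176/20
y = 44/5

44/5


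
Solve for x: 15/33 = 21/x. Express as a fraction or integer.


Setting up: 15/33 = 21/x
Cross multiply: 15 * x = 33 * 21
15x = 693
x = 693/15
x = 231/5

231/5


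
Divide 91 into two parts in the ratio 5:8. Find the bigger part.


Total parts = 5 + 8 = 13
Value per part = 91 / 13 = 7
First share = 5 * 7 = 35
Second share = 8 * 7 = 56
Larger share = 56

56


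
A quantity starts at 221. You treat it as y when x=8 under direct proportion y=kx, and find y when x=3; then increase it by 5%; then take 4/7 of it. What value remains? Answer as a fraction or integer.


Start with 221.
Step 1: Direct prop: k = (221)/8; new y = k*3 = 221*3/8 = 663/8
Step 2: Increase by 5%: 663/8 * 105/100 = 13923/160
Step 3: Take 4/7: 13923/160 * 4/7 = 1989/40
Final result = 1989/40

1989/40


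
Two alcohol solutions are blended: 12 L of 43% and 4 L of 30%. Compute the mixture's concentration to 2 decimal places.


Solute in mixture 1 = 43% of 12 L = 12*43/100 = 129/25 L
Solute in mixture 2 = 30% of 4 L = 4*30/100 = 6/5 L
Total solute = 129/25 + 6/5 = 159/25 L
Total volume = 12 + 4 = 16 L
Final concentration = 159/25/16 * 100 = 39.75%

39.75


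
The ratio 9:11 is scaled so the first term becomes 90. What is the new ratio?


Original ratio: 9:11
First term target: 90
Scale factor = 90 / 9 = 10
Multiply second term: 11 * 10 = 110
Equivalent ratio = 90:110

90:110


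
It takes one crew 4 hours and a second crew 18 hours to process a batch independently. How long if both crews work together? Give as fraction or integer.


Rate of A = 1/4 job per hour
Rate of B = 1/18 job per hour
Combined rate = 1/4 + 1/18
Find common denominator: (18 + 4)/(4*18) = 22/72
Combined rate = 11/36 job per hour
Time together = 1 / (11/36) = 36/11 hours

36/11


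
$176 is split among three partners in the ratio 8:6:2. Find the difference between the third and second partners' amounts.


Total parts = 8 + 6 + 2 = 16
Value per part = 176 / 16 = 11
Shares: 8*11=88, 6*11=66, 2*11=22
Third share = 22, second share = 66
Difference = |22 - 66| = 44

44


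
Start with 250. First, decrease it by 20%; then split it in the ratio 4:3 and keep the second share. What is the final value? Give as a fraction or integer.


Start with 250.
Step 1: Decrease by 20%: 250 * 80/100 = 200
Step 2: Split 4:3, second share = 200 * 3/7 = 600/7
Final result = 600/7

600/7


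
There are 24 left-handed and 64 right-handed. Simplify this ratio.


Find GCD(24, 64)
GCD = 8
Divide both by 8: 24/8 = 3, 64/8 = 8
Simplified ratio = 3:8

3:8


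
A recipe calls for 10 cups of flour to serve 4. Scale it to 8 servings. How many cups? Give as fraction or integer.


Original: 10 cups for 4 servings
Target servings = 8
Scaling factor = 8/4
New amount = 10 * 8/4
= 80/4
= 20 cups

20


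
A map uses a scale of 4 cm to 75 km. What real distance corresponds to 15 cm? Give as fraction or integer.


Map scale: 4 cm = 75 km
Measured distance on map = 15 cm
Set up proportion: 15 * 75 / 4
= 1125 / 4
= 1125/4 km

1125/4


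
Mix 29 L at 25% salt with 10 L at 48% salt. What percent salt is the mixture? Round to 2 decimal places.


Solute in mixture 1 = 25% of 29 L = 29*25/100 = 29/4 L
Solute in mixture 2 = 48% of 10 L = 10*48/100 = 24/5 L
Total solute = 29/4 + 24/5 = 241/20 L
Total volume = 29 + 10 = 39 L
Final concentration = 241/20/39 * 100 = 30.90%

30.90


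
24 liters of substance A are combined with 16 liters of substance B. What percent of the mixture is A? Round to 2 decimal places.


Volume of A = 24 L
Volume of B = 16 L
Total volume = 24 + 16 = 40 L
Percentage of A = (24/40) * 100
= 60.00%

60.00


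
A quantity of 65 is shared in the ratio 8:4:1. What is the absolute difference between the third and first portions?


Total parts = 8 + 4 + 1 = 13
Value per part = 65 / 13 = 5
Shares: 8*5=40, 4*5=20, 1*5=5
Third share = 5, first share = 40
Difference = |5 - 40| = 35

35


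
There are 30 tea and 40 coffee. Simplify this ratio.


Find GCD(30, 40)
GCD = 10
Divide both by 10: 30/10 = 3, 40/10 = 4
Simplified ratio = 3:4

3:4


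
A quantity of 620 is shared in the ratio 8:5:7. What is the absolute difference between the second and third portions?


Total parts = 8 + 5 + 7 = 20
Value per part = 620 / 20 = 31
Shares: 8*31=248, 5*31=155, 7*31=217
Second share = 155, third share = 217
Difference = |155 - 217| = 62

62


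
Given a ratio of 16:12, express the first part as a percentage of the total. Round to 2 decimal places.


Total parts = 16 + 12 = 28
First part fraction = 16/28
Percentage = (16/28) * 100
= 0.571429 * 100
= 57.14%

57.14


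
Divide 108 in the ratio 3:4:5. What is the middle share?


Ratio = 3:4:5
Total parts = 3 + 4 + 5 = 12
Value per part = 108 / 12 = 9
First share = 3 * 9 = 27
Middle share = 4 * 9 = 36
Third share = 5 * 9 = 45

36


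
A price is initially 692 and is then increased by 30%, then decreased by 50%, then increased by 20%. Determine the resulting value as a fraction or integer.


Start: 692
Step 1: increase by 30% => multiply by 130/100
  692 * 130/100 = 4498/5
Step 2: decrease by 50% => multiply by 50/100
  4498/5 * 50/100 = 2249/5
Step 3: increase by 20% => multiply by 120/100
  2249/5 * 120/100 = 13494/25
Final value = 13494/25

13494/25


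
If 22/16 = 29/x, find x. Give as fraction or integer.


Setting up: 22/16 = 29/x
Cross multiply: 22 * x = 16 * 29
22x = 464
x = 464/22
x = 232/11

232/11


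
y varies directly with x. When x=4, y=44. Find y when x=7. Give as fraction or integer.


Direct proportion: y = kx
Find k: k = 44/4 = 11
Compute y at x=7: y = 11 * 7
y = 77

77


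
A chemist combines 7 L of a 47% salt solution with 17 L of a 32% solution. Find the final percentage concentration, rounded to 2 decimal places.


Solute in mixture 1 = 47% of 7 L = 7*47/100 = 329/100 L
Solute in mixture 2 = 32% of 17 L = 17*32/100 = 136/25 L
Total solute = 329/100 + 136/25 = 873/100 L
Total volume = 7 + 17 = 24 L
Final concentration = 873/100/24 * 100 = 36.38%

36.38


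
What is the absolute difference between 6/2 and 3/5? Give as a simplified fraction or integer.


Simplify: 6/2 = 3 and 3/5 = 3/5
Find common denominator: LCD = 5
Convert: 15/5 and 3/5
Difference = |15 - 3|/5 = 12/5
Simplified = 12/5

12/5


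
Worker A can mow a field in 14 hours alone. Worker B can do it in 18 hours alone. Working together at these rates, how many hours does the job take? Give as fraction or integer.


Rate of A = 1/14 job per hour
Rate of B = 1/18 job per hour
Combined rate = 1/14 + 1/18
Find common denominator: (18 + 14)/(14*18) = 32/252
Combined rate = 8/63 job per hour
Time together = 1 / (8/63) = 63/8 hours

63/8


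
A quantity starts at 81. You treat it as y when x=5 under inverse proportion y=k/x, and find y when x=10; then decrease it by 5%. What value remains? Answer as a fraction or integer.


Start with 81.
Step 1: Inverse prop: k = (81)*5; new y = k/10 = 81*5/10 = 81/2
Step 2: Decrease by 5%: 81/2 * 95/100 = 1539/40
Final result = 1539/40

1539/40


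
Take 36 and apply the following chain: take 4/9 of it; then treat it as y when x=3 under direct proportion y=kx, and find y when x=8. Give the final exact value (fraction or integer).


Start with 36.
Step 1: Take 4/9: 36 * 4/9 = 16
Step 2: Direct prop: k = (16)/3; new y = k*8 = 16*8/3 = 128/3
Final result = 128/3

128/3


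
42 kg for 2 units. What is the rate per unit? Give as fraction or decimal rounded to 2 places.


Total kg = 42
Number of units = 2
Unit rate = 42 / 2
= 21 kg per unit

21


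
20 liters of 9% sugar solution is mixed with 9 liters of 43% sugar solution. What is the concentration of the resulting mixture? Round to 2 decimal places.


Solute in mixture 1 = 9% of 20 L = 20*9/100 = 9/5 L
Solute in mixture 2 = 43% of 9 L = 9*43/100 = 387/100 L
Total solute = 9/5 + 387/100 = 567/100 L
Total volume = 20 + 9 = 29 L
Final concentration = 567/100/29 * 100 = 19.55%

19.55


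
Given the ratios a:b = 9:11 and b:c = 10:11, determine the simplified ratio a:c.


Given a:b = 9:11 and b:c = 10:11
Make b consistent. Multiply first ratio by 10: a:b = 90:110
Multiply second ratio by 11: b:c = 110:121
Now b = 110 in both, so a:b:c = 90:110:121
Therefore a:c = 90:121
Simplify by GCD: a:c = 90:121

90:121


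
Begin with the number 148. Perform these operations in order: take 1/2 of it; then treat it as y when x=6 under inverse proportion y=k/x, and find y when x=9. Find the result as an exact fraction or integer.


Start with 148.
Step 1: Take 1/2: 148 * 1/2 = 74
Step 2: Inverse prop: k = (74)*6; new y = k/9 = 74*6/9 = 148/3
Final result = 148/3

148/3


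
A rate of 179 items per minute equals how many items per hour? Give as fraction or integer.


Converting from per minute to per hour
Rate = 179 items per minute
Multiply by 60: 179 * 60
= 10740 items per hour

10740


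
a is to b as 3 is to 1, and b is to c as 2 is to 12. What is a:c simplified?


Given a:b = 3:1 and b:c = 2:12
Make b consistent. Multiply first ratio by 2: a:b = 6:2
Multiply second ratio by 1: b:c = 2:12
Now b = 2 in both, so a:b:c = 6:2:12
Therefore a:c = 6:12
Simplify by GCD: a:c = 1:2

1:2


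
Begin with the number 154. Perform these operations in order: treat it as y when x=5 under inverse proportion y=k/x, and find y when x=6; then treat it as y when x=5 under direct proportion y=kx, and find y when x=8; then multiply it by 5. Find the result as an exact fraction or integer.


Start with 154.
Step 1: Inverse prop: k = (154)*5; new y = k/6 = 154*5/6 = 385/3
Step 2: Direct prop: k = (385/3)/5; new y = k*8 = 385/3*8/5 = 616/3
Step 3: Multiply by 5: 616/3 * 5 = 3080/3
Final result = 3080/3

3080/3


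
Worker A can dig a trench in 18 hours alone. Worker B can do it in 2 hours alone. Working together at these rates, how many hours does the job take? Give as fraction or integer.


Rate of A = 1/18 job per hour
Rate of B = 1/2 job per hour
Combined rate = 1/18 + 1/2
Find common denominator: (2 + 18)/(18*2) = 20/36
Combined rate = 5/9 job per hour
Time together = 1 / (5/9) = 9/5 hours

9/5


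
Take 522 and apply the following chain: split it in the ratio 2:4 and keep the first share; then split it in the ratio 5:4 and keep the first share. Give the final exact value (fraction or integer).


Start with 522.
Step 1: Split 2:4, first share = 522 * 2/6 = 174
Step 2: Split 5:4, first share = 174 * 5/9 = 290/3
Final result = 290/3

290/3


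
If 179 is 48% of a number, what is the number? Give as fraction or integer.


Given: 179 is 48% of the whole
Set up: 179 = 48/100 * whole
whole = 179 * 100 / 48
whole = 17900 / 48
whole = 4475/12

4475/12


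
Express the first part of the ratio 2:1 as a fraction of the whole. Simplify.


Total parts = 2 + 1 = 3
First part fraction = 2/3
Simplify: 2/3 = 2/3

2/3


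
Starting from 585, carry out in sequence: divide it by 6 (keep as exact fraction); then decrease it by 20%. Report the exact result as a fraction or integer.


Start with 585.
Step 1: Divide by 6: 585 / 6 = 195/2
Step 2: Decrease by 20%: 195/2 * 80/100 = 78
Final result = 78

78


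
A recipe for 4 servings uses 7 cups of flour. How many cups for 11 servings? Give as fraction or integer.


Original: 7 cups for 4 servings
Target servings = 11
Scaling factor = 11/4
New amount = 7 * 11/4
= 77/4
= 77/4 cups

77/4


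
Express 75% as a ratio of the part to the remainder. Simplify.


Part = 75%, Remainder = 25%
Ratio = 75:25
GCD(75, 25) = 25
Simplify: 3:1 = 3:1

3:1


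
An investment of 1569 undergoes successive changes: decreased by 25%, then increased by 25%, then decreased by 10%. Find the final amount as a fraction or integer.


Start: 1569
Step 1: decrease by 25% => multiply by 75/100
  1569 * 75/100 = 4707/4
Step 2: increase by 25% => multiply by 125/100
  4707/4 * 125/100 = 23535/16
Step 3: decrease by 10% => multiply by 90/100
  23535/16 * 90/100 = 42363/32
Final value = 42363/32

42363/32


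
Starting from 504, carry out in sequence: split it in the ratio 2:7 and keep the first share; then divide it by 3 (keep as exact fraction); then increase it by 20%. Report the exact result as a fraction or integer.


Start with 504.
Step 1: Split 2:7, first share = 504 * 2/9 = 112
Step 2: Divide by 3: 112 / 3 = 112/3
Step 3: Increase by 20%: 112/3 * 120/100 = 224/5
Final result = 224/5

224/5


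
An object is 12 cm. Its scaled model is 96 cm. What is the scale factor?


Original length = 12 cm
Scaled length = 96 cm
Scale factor = 96 / 12
= 8

8


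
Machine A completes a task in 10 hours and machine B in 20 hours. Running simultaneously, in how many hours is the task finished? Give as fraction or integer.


Rate of A = 1/10 job per hour
Rate of B = 1/20 job per hour
Combined rate = 1/10 + 1/20
Find common denominator: (20 + 10)/(10*20) = 30/200
Combined rate = 3/20 job per hour
Time together = 1 / (3/20) = 20/3 hours

20/3


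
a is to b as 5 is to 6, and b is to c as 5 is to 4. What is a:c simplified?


Given a:b = 5:6 and b:c = 5:4
Make b consistent. Multiply first ratio by 5: a:b = 25:30
Multiply second ratio by 6: b:c = 30:24
Now b = 30 in both, so a:b:c = 25:30:24
Therefore a:c = 25:24
Simplify by GCD: a:c = 25:24

25:24


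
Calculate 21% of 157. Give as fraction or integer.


Compute 21% of 157
Convert percentage: 21% = 21/100
Multiply: 157 * 21/100
= 3297/100
= 3297/100

3297/100


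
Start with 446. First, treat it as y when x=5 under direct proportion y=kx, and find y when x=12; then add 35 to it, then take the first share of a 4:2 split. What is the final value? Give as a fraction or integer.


Start with 446.
Step 1: Direct prop: k = (446)/5; new y = k*12 = 446*12/5 = 5352/5
Step 2: Add 35: 5352/5+35=5527/5; split 4:2 first = 5527/5*4/6 = 11054/15
Final result = 11054/15

11054/15


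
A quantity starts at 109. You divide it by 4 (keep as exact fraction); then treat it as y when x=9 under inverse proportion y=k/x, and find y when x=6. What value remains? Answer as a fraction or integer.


Start with 109.
Step 1: Divide by 4: 109 / 4 = 109/4
Step 2: Inverse prop: k = (109/4)*9; new y = k/6 = 109/4*9/6 = 327/8
Final result = 327/8

327/8


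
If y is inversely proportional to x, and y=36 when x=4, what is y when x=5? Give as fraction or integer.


Inverse proportion: y = k/x
Find k: k = 4 * 36 = 144
Compute y at x=5: y = 144/5
y = 144/5

144/5


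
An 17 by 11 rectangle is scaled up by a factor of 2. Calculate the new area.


Original dimensions: 17 x 11
Enlargement factor = 2
New width = 17 * 2 = 34
New height = 11 * 2 = 22
New area = 34 * 22 = 748

748


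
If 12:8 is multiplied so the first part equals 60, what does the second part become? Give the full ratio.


Original ratio: 12:8
First term target: 60
Scale factor = 60 / 12 = 5
Multiply second term: 8 * 5 = 40
Equivalent ratio = 60:40

60:40


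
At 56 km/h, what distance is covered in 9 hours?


Using distance = speed * time
Speed = 56 km/h
Time = 9 hours
Distance = 56 * 9
= 504 km

504


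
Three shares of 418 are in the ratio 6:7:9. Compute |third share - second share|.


Total parts = 6 + 7 + 9 = 22
Value per part = 418 / 22 = 19
Shares: 6*19=114, 7*19=133, 9*19=171
Third share = 171, second share = 133
Difference = |171 - 133| = 38

38


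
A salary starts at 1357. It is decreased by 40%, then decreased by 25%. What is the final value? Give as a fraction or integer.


Start: 1357
Step 1: decrease by 40% => multiply by 60/100
  1357 * 60/100 = 4071/5
Step 2: decrease by 25% => multiply by 75/100
  4071/5 * 75/100 = 12213/20
Final value = 12213/20

12213/20


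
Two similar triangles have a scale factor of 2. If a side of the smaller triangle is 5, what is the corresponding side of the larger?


Similar triangles have proportional sides
Scale factor = 2
Smaller side = 5
Corresponding larger side = 5 * 2
= 10

10


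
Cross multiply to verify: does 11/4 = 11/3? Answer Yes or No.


Cross multiply to check 11/4 = 11/3
Left cross product: 11 * 3 = 33
Right cross product: 4 * 11 = 44
33 != 44
Not equal, so proportions differ => No

No


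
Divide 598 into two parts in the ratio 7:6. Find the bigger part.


Total parts = 7 + 6 = 13
Value per part = 598 / 13 = 46
First share = 7 * 46 = 322
Second share = 6 * 46 = 276
Larger share = 322

322


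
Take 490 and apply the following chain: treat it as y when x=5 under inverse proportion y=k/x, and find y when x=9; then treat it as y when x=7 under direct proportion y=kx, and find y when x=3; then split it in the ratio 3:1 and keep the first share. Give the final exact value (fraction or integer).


Start with 490.
Step 1: Inverse prop: k = (490)*5; new y = k/9 = 490*5/9 = 2450/9
Step 2: Direct prop: k = (2450/9)/7; new y = k*3 = 2450/9*3/7 = 350/3
Step 3: Split 3:1, first share = 350/3 * 3/4 = 175/2
Final result = 175/2

175/2


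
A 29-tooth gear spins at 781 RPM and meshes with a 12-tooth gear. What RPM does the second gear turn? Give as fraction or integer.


Gear ratio: teeth_A * RPM_A = teeth_B * RPM_B
29 * 781 = 12 * RPM_B
22649 = 12 * RPM_B
RPM_B = 22649 / 12
RPM_B = 22649/12

22649/12


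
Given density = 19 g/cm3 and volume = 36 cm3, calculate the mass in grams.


Using mass = density * volume
Density = 19 g/cm3
Volume = 36 cm3
Mass = 19 * 36
= 684 g

684


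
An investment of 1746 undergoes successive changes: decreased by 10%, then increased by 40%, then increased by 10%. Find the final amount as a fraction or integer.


Start: 1746
Step 1: decrease by 10% => multiply by 90/100
  1746 * 90/100 = 7857/5
Step 2: increase by 40% => multiply by 140/100
  7857/5 * 140/100 = 54999/25
Step 3: increase by 10% => multiply by 110/100
  54999/25 * 110/100 = 604989/250
Final value = 604989/250

604989/250


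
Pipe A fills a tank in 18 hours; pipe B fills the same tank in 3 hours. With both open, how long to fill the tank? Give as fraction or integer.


Rate of A = 1/18 job per hour
Rate of B = 1/3 job per hour
Combined rate = 1/18 + 1/3
Find common denominator: (3 + 18)/(18*3) = 21/54
Combined rate = 7/18 job per hour
Time together = 1 / (7/18) = 18/7 hours

18/7


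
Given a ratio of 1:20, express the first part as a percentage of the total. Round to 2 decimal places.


Total parts = 1 + 20 = 21
First part fraction = 1/21
Percentage = (1/21) * 100
= 0.047619 * 100
= 4.76%

4.76


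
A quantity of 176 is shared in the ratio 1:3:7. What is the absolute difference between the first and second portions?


Total parts = 1 + 3 + 7 = 11
Value per part = 176 / 11 = 16
Shares: 1*16=16, 3*16=48, 7*16=112
First share = 16, second share = 48
Difference = |16 - 48| = 32

32


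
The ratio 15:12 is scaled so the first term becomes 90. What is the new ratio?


Original ratio: 15:12
First term target: 90
Scale factor = 90 / 15 = 6
Multiply second term: 12 * 6 = 72
Equivalent ratio = 90:72

90:72


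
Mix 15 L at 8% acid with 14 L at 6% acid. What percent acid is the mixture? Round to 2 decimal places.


Solute in mixture 1 = 8% of 15 L = 15*8/100 = 6/5 L
Solute in mixture 2 = 6% of 14 L = 14*6/100 = 21/25 L
Total solute = 6/5 + 21/25 = 51/25 L
Total volume = 15 + 14 = 29 L
Final concentration = 51/25/29 * 100 = 7.03%

7.03


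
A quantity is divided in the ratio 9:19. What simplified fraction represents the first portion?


Total parts = 9 + 19 = 28
First part fraction = 9/28
Simplify: 9/28 = 9/28

9/28


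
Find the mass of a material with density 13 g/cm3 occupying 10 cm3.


Using mass = density * volume
Density = 13 g/cm3
Volume = 10 cm3
Mass = 13 * 10
= 130 g

130


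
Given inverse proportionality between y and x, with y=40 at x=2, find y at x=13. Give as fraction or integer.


Inverse proportion: y = k/x
Find k: k = 2 * 40 = 80
Compute y at x=13: y = 80/13
y = 80/13

80/13
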